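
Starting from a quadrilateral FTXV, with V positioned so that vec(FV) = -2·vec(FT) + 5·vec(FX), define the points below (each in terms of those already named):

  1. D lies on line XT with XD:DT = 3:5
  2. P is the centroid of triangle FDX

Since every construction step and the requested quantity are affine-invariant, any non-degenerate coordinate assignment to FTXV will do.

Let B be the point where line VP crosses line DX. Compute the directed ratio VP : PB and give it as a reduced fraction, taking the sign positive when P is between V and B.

Work in coordinates with F = (0, 0), T = (1, 0), X = (0, 1), V = (-2, 5).
1. D lies on line XT with XD:DT = 3:5 ⇒ D = (3/8, 5/8)
2. P is the centroid of triangle FDX ⇒ P = (1/8, 13/24)
line VP meets DX at B = (-5/28, 33/28)
P = V + t·(B−V) with t = 7/6, so VP:PB = 7/6:-1/6

VP:PB = -7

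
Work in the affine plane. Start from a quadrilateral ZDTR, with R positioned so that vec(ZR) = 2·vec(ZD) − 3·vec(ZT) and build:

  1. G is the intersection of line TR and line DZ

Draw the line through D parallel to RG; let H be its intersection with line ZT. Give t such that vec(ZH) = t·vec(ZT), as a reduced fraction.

Choose coordinates Z = (0, 0), D = (1, 0), T = (0, 1), R = (2, -3).
1. G is the intersection of line TR and line DZ ⇒ G = (1/2, 0)
through D parallel to RG: direction (-3/2, 3); meets ZT at H = (0, 2)
H = Z + t·(T−Z) with t = 2

t = 2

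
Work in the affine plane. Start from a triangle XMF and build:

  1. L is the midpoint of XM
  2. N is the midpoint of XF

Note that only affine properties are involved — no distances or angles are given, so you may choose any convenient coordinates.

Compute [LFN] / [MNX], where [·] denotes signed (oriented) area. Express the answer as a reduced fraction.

[LFN]:[MNX] = 1/2

Choose coordinates X = (0, 0), M = (1, 0), F = (0, 1).
1. L is the midpoint of XM ⇒ L = (1/2, 0)
2. N is the midpoint of XF ⇒ N = (0, 1/2)
2·[LFN] = 1/4, 2·[MNX] = 1/2
[LFN]:[MNX] = 1/4:1/2 = 1/2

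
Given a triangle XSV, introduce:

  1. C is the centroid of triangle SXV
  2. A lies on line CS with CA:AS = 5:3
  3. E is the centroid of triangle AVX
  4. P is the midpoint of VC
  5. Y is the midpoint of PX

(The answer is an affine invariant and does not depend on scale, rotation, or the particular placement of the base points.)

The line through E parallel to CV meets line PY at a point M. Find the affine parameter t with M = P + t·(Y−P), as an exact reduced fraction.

t = 1/4

Assign X = (0, 0), S = (1, 0), V = (0, 1) — the answer is frame-independent, so this choice is without loss of generality.
1. C is the centroid of triangle SXV ⇒ C = (1/3, 1/3)
2. A lies on line CS with CA:AS = 5:3 ⇒ A = (3/4, 1/8)
3. E is the centroid of triangle AVX ⇒ E = (1/4, 3/8)
4. P is the midpoint of VC ⇒ P = (1/6, 2/3)
5. Y is the midpoint of PX ⇒ Y = (1/12, 1/3)
through E parallel to CV: direction (-1/3, 2/3); meets PY at M = (7/48, 7/12)
M = P + t·(Y−P) with t = 1/4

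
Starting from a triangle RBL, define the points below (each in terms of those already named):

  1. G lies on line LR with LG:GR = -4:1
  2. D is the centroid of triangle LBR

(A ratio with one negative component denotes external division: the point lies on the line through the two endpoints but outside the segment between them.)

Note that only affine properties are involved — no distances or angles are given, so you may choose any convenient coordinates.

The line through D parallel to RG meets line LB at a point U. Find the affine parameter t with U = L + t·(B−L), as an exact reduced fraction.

Set R = (0, 0), B = (1, 0), L = (0, 1); any affine frame gives the same invariant.
1. G lies on line LR with LG:GR = -4:1 ⇒ G = (0, -1/3)
2. D is the centroid of triangle LBR ⇒ D = (1/3, 1/3)
through D parallel to RG: direction (0, -1/3); meets LB at U = (1/3, 2/3)
U = L + t·(B−L) with t = 1/3

t = 1/3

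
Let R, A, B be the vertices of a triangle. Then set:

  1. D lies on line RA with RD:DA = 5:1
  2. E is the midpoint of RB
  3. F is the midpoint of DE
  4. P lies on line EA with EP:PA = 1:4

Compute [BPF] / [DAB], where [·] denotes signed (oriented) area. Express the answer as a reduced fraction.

Choose coordinates R = (0, 0), A = (1, 0), B = (0, 1).
1. D lies on line RA with RD:DA = 5:1 ⇒ D = (5/6, 0)
2. E is the midpoint of RB ⇒ E = (0, 1/2)
3. F is the midpoint of DE ⇒ F = (5/12, 1/4)
4. P lies on line EA with EP:PA = 1:4 ⇒ P = (1/5, 2/5)
2·[BPF] = 1/10, 2·[DAB] = 1/6
[BPF]:[DAB] = 1/10:1/6 = 3/5

[BPF]:[DAB] = 3/5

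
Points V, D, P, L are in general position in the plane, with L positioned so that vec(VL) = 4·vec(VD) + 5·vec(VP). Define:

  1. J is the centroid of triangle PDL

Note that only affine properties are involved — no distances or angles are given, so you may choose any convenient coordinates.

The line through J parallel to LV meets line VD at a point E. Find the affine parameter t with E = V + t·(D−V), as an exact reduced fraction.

Assign V = (0, 0), D = (1, 0), P = (0, 1), L = (4, 5) — the answer is frame-independent, so this choice is without loss of generality.
1. J is the centroid of triangle PDL ⇒ J = (5/3, 2)
through J parallel to LV: direction (-4, -5); meets VD at E = (1/15, 0)
E = V + t·(D−V) with t = 1/15

t = 1/15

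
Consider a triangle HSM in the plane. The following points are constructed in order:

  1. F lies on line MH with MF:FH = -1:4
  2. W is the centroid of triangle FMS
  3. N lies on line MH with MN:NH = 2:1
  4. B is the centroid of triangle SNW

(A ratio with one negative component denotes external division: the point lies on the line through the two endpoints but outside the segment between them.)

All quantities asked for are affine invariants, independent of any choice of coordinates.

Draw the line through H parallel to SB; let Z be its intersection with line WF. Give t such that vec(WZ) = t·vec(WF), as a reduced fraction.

t = -3

Set H = (0, 0), S = (1, 0), M = (0, 1); any affine frame gives the same invariant.
1. F lies on line MH with MF:FH = -1:4 ⇒ F = (0, 4/3)
2. W is the centroid of triangle FMS ⇒ W = (1/3, 7/9)
3. N lies on line MH with MN:NH = 2:1 ⇒ N = (0, 1/3)
4. B is the centroid of triangle SNW ⇒ B = (4/9, 10/27)
through H parallel to SB: direction (-5/9, 10/27); meets WF at Z = (4/3, -8/9)
Z = W + t·(F−W) with t = -3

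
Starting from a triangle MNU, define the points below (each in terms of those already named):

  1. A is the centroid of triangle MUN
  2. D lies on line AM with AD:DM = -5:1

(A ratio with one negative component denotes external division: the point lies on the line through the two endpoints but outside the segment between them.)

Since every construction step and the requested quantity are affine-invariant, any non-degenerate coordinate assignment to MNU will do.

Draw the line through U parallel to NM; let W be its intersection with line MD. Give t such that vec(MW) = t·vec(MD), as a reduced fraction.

t = -12

Choose coordinates M = (0, 0), N = (1, 0), U = (0, 1).
1. A is the centroid of triangle MUN ⇒ A = (1/3, 1/3)
2. D lies on line AM with AD:DM = -5:1 ⇒ D = (-1/12, -1/12)
through U parallel to NM: direction (-1, 0); meets MD at W = (1, 1)
W = M + t·(D−M) with t = -12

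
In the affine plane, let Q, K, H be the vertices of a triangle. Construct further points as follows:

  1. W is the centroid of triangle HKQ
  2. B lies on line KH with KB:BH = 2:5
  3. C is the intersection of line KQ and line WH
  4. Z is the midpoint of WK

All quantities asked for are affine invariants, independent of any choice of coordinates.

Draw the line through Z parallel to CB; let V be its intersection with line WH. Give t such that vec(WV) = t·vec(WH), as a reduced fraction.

Work in coordinates with Q = (0, 0), K = (1, 0), H = (0, 1).
1. W is the centroid of triangle HKQ ⇒ W = (1/3, 1/3)
2. B lies on line KH with KB:BH = 2:5 ⇒ B = (5/7, 2/7)
3. C is the intersection of line KQ and line WH ⇒ C = (1/2, 0)
4. Z is the midpoint of WK ⇒ Z = (2/3, 1/6)
through Z parallel to CB: direction (3/14, 2/7); meets WH at V = (31/60, -1/30)
V = W + t·(H−W) with t = -11/20

t = -11/20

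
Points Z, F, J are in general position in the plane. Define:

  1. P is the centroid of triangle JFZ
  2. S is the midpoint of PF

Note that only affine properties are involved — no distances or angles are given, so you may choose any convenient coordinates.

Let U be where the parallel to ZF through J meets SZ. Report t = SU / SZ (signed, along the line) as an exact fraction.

t = -5

Assign Z = (0, 0), F = (1, 0), J = (0, 1) — the answer is frame-independent, so this choice is without loss of generality.
1. P is the centroid of triangle JFZ ⇒ P = (1/3, 1/3)
2. S is the midpoint of PF ⇒ S = (2/3, 1/6)
through J parallel to ZF: direction (1, 0); meets SZ at U = (4, 1)
U = S + t·(Z−S) with t = -5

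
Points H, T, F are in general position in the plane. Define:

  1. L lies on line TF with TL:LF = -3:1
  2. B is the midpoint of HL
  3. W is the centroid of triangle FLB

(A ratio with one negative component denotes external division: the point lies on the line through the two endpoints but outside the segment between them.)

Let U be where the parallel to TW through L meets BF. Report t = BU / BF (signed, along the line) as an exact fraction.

Assign H = (0, 0), T = (1, 0), F = (0, 1) — the answer is frame-independent, so this choice is without loss of generality.
1. L lies on line TF with TL:LF = -3:1 ⇒ L = (-1/2, 3/2)
2. B is the midpoint of HL ⇒ B = (-1/4, 3/4)
3. W is the centroid of triangle FLB ⇒ W = (-1/4, 13/12)
through L parallel to TW: direction (-5/4, 13/12); meets BF at U = (1/28, 29/28)
U = B + t·(F−B) with t = 8/7

t = 8/7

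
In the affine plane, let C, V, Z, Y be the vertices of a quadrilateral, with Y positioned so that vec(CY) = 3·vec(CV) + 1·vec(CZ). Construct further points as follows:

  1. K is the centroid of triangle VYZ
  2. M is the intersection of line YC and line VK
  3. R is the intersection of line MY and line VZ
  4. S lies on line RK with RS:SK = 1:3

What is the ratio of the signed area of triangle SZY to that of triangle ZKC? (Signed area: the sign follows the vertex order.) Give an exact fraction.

[SZY]:[ZKC] = 93/64

Work in coordinates with C = (0, 0), V = (1, 0), Z = (0, 1), Y = (3, 1).
1. K is the centroid of triangle VYZ ⇒ K = (4/3, 2/3)
2. M is the intersection of line YC and line VK ⇒ M = (6/5, 2/5)
3. R is the intersection of line MY and line VZ ⇒ R = (3/4, 1/4)
4. S lies on line RK with RS:SK = 1:3 ⇒ S = (43/48, 17/48)
2·[SZY] = -31/16, 2·[ZKC] = -4/3
[SZY]:[ZKC] = -31/16:-4/3 = 93/64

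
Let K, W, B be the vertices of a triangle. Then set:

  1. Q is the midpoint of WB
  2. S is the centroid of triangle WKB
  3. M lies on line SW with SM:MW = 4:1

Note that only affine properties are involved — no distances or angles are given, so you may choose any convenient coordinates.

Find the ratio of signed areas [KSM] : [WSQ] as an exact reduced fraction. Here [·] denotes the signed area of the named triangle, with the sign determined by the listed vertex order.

[KSM]:[WSQ] = 8/5

Set K = (0, 0), W = (1, 0), B = (0, 1); any affine frame gives the same invariant.
1. Q is the midpoint of WB ⇒ Q = (1/2, 1/2)
2. S is the centroid of triangle WKB ⇒ S = (1/3, 1/3)
3. M lies on line SW with SM:MW = 4:1 ⇒ M = (13/15, 1/15)
2·[KSM] = -4/15, 2·[WSQ] = -1/6
[KSM]:[WSQ] = -4/15:-1/6 = 8/5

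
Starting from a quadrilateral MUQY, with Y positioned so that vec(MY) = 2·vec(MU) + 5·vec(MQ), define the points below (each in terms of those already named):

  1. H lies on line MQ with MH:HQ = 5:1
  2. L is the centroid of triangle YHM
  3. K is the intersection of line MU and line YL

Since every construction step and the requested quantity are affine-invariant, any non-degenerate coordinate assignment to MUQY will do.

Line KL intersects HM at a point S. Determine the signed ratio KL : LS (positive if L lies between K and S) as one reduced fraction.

KL:LS = -14/11

Set M = (0, 0), U = (1, 0), Q = (0, 1), Y = (2, 5); any affine frame gives the same invariant.
1. H lies on line MQ with MH:HQ = 5:1 ⇒ H = (0, 5/6)
2. L is the centroid of triangle YHM ⇒ L = (2/3, 35/18)
3. K is the intersection of line MU and line YL ⇒ K = (-2/11, 0)
line KL meets HM at S = (0, 5/12)
L = K + t·(S−K) with t = 14/3, so KL:LS = 14/3:-11/3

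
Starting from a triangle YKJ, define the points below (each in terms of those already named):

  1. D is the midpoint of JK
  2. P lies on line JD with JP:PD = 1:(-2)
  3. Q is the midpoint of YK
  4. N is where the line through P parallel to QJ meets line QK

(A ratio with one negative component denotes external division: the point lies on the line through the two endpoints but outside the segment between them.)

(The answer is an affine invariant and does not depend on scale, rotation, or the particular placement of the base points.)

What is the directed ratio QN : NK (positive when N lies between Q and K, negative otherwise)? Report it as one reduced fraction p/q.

Assign Y = (0, 0), K = (1, 0), J = (0, 1) — the answer is frame-independent, so this choice is without loss of generality.
1. D is the midpoint of JK ⇒ D = (1/2, 1/2)
2. P lies on line JD with JP:PD = 1:(-2) ⇒ P = (-1/2, 3/2)
3. Q is the midpoint of YK ⇒ Q = (1/2, 0)
4. N is where the line through P parallel to QJ meets line QK ⇒ N = (1/4, 0)
N = Q + t·(K−Q) with t = -1/2, so QN:NK = t:(1−t) = -1/2:3/2

QN:NK = -1/3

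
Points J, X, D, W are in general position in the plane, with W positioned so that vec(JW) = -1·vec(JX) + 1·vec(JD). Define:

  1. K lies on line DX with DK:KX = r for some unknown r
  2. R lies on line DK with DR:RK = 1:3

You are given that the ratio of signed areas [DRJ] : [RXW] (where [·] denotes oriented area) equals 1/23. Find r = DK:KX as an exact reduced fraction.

Choose coordinates J = (0, 0), X = (1, 0), D = (0, 1), W = (-1, 1).
1. With DK:KX = r, write λ = r/(r+1) so K = D + λ·(X−D); K is affine-linear in λ
2. R lies on line DK with DR:RK = 1:3 ⇒ R is an affine combination of earlier points and hence also affine-linear in λ
Every point depending on K is an affine combination of K and λ-independent points, so each such coordinate is linear in λ; the λ² term in each signed area is a multiple of (X−D)×(X−D) = 0, so 2·[DRJ] and 2·[RXW] are each linear in λ. Evaluating at λ=0 and λ=1:
  2·[DRJ] = -1/4·λ,   2·[RXW] = 1/4·λ − 1
So [DRJ]:[RXW] = (-1/4·λ) / (1/4·λ − 1). Setting this equal to 1/23:
  -1/4·λ = 1/23·(1/4·λ − 1)  ⇒  λ = 1/6
Then r = λ/(1−λ) = (1/6)/(5/6) = 1/5. Check: with r = 1/5, K = (1/6, 5/6) and [DRJ]:[RXW] = 1/23 as required.

r = 1/5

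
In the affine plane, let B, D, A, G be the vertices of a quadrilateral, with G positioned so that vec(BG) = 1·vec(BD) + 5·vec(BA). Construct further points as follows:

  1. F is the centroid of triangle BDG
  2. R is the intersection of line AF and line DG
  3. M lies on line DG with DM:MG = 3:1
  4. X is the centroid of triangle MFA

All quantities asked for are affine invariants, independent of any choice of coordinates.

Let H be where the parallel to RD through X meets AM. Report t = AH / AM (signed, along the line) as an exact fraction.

Choose coordinates B = (0, 0), D = (1, 0), A = (0, 1), G = (1, 5).
1. F is the centroid of triangle BDG ⇒ F = (2/3, 5/3)
2. R is the intersection of line AF and line DG ⇒ R = (1, 2)
3. M lies on line DG with DM:MG = 3:1 ⇒ M = (1, 15/4)
4. X is the centroid of triangle MFA ⇒ X = (5/9, 77/36)
through X parallel to RD: direction (0, -2); meets AM at H = (5/9, 91/36)
H = A + t·(M−A) with t = 5/9

t = 5/9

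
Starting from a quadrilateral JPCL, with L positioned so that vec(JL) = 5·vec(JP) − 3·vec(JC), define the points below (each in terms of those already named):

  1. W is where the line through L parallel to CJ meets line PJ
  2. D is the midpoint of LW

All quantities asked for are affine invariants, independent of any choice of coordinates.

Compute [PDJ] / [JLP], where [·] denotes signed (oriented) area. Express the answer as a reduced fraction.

Choose coordinates J = (0, 0), P = (1, 0), C = (0, 1), L = (5, -3).
1. W is where the line through L parallel to CJ meets line PJ ⇒ W = (5, 0)
2. D is the midpoint of LW ⇒ D = (5, -3/2)
2·[PDJ] = -3/2, 2·[JLP] = 3
[PDJ]:[JLP] = -3/2:3 = -1/2

[PDJ]:[JLP] = -1/2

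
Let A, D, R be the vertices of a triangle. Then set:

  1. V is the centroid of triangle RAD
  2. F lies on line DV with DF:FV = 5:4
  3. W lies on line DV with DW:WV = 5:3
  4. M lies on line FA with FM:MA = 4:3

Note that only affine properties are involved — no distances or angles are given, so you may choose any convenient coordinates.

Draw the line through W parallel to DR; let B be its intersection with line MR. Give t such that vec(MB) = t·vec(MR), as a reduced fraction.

Set A = (0, 0), D = (1, 0), R = (0, 1); any affine frame gives the same invariant.
1. V is the centroid of triangle RAD ⇒ V = (1/3, 1/3)
2. F lies on line DV with DF:FV = 5:4 ⇒ F = (17/27, 5/27)
3. W lies on line DV with DW:WV = 5:3 ⇒ W = (7/12, 5/24)
4. M lies on line FA with FM:MA = 4:3 ⇒ M = (17/63, 5/63)
through W parallel to DR: direction (-1, 1); meets MR at B = (85/984, 347/492)
B = M + t·(R−M) with t = 223/328

t = 223/328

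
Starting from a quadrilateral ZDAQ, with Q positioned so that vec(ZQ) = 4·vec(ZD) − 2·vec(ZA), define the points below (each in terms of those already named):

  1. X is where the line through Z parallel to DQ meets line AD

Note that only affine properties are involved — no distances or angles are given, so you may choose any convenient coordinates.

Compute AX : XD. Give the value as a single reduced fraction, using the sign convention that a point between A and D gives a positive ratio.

AX:XD = -3/2

Work in coordinates with Z = (0, 0), D = (1, 0), A = (0, 1), Q = (4, -2).
1. X is where the line through Z parallel to DQ meets line AD ⇒ X = (3, -2)
X = A + t·(D−A) with t = 3, so AX:XD = t:(1−t) = 3:-2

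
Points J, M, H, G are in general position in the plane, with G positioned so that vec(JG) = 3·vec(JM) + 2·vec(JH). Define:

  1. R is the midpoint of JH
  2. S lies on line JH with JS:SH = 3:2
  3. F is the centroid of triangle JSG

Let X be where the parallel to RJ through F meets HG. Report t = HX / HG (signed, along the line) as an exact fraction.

Work in coordinates with J = (0, 0), M = (1, 0), H = (0, 1), G = (3, 2).
1. R is the midpoint of JH ⇒ R = (0, 1/2)
2. S lies on line JH with JS:SH = 3:2 ⇒ S = (0, 3/5)
3. F is the centroid of triangle JSG ⇒ F = (1, 13/15)
through F parallel to RJ: direction (0, -1/2); meets HG at X = (1, 4/3)
X = H + t·(G−H) with t = 1/3

t = 1/3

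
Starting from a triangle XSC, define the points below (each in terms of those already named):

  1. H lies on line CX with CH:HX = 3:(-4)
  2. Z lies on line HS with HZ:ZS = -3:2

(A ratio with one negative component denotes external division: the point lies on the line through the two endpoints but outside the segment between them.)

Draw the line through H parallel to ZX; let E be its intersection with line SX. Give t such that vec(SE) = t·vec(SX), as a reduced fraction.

t = -1/2

Choose coordinates X = (0, 0), S = (1, 0), C = (0, 1).
1. H lies on line CX with CH:HX = 3:(-4) ⇒ H = (0, 4)
2. Z lies on line HS with HZ:ZS = -3:2 ⇒ Z = (3, -8)
through H parallel to ZX: direction (-3, 8); meets SX at E = (3/2, 0)
E = S + t·(X−S) with t = -1/2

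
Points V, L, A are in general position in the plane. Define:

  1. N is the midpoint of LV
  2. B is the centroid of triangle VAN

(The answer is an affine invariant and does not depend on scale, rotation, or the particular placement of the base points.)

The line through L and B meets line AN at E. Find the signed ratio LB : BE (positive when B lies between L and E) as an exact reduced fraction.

Work in coordinates with V = (0, 0), L = (1, 0), A = (0, 1).
1. N is the midpoint of LV ⇒ N = (1/2, 0)
2. B is the centroid of triangle VAN ⇒ B = (1/6, 1/3)
line LB meets AN at E = (3/8, 1/4)
B = L + t·(E−L) with t = 4/3, so LB:BE = 4/3:-1/3

LB:BE = -4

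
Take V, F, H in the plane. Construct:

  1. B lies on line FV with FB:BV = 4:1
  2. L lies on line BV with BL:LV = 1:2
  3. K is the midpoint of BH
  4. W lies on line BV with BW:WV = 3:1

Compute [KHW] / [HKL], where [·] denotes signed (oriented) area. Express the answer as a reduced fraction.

[KHW]:[HKL] = -9/4

Choose coordinates V = (0, 0), F = (1, 0), H = (0, 1).
1. B lies on line FV with FB:BV = 4:1 ⇒ B = (1/5, 0)
2. L lies on line BV with BL:LV = 1:2 ⇒ L = (2/15, 0)
3. K is the midpoint of BH ⇒ K = (1/10, 1/2)
4. W lies on line BV with BW:WV = 3:1 ⇒ W = (1/20, 0)
2·[KHW] = 3/40, 2·[HKL] = -1/30
[KHW]:[HKL] = 3/40:-1/30 = -9/4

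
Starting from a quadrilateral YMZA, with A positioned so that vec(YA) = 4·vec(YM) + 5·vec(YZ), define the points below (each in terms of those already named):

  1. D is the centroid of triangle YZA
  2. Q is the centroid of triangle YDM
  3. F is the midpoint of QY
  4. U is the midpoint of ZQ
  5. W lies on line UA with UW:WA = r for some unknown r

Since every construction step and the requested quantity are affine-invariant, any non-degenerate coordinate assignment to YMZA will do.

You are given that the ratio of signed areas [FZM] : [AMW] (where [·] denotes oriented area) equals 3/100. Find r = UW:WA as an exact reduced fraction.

r = -2/5

Choose coordinates Y = (0, 0), M = (1, 0), Z = (0, 1), A = (4, 5).
1. D is the centroid of triangle YZA ⇒ D = (4/3, 2)
2. Q is the centroid of triangle YDM ⇒ Q = (7/9, 2/3)
3. F is the midpoint of QY ⇒ F = (7/18, 1/3)
4. U is the midpoint of ZQ ⇒ U = (7/18, 5/6)
5. With UW:WA = r, write λ = r/(r+1) so W = U + λ·(A−U); W is affine-linear in λ
Every point depending on W is an affine combination of W and λ-independent points, so each such coordinate is linear in λ; the λ² term in each signed area is a multiple of (A−U)×(A−U) = 0, so 2·[FZM] and 2·[AMW] are each linear in λ. Evaluating at λ=0 and λ=1:
  2·[FZM] = -5/18,   2·[AMW] = 50/9·λ − 50/9
So [FZM]:[AMW] = (-5/18) / (50/9·λ − 50/9). Setting this equal to 3/100:
  -5/18 = 3/100·(50/9·λ − 50/9)  ⇒  λ = -2/3
Then r = λ/(1−λ) = (-2/3)/(5/3) = -2/5. Check: with r = -2/5, W = (-109/54, -35/18) and [FZM]:[AMW] = 3/100 as required.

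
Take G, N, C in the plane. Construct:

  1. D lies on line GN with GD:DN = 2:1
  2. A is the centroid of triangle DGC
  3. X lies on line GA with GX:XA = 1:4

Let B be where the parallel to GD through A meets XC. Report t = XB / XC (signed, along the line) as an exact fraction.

t = 2/7

Work in coordinates with G = (0, 0), N = (1, 0), C = (0, 1).
1. D lies on line GN with GD:DN = 2:1 ⇒ D = (2/3, 0)
2. A is the centroid of triangle DGC ⇒ A = (2/9, 1/3)
3. X lies on line GA with GX:XA = 1:4 ⇒ X = (2/45, 1/15)
through A parallel to GD: direction (2/3, 0); meets XC at B = (2/63, 1/3)
B = X + t·(C−X) with t = 2/7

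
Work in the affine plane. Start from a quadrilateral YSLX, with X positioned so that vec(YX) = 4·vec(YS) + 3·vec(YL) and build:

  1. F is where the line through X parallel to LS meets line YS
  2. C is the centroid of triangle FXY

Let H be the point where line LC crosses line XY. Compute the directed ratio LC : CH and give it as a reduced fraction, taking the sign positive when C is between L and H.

LC:CH = -11/7

Set Y = (0, 0), S = (1, 0), L = (0, 1), X = (4, 3); any affine frame gives the same invariant.
1. F is where the line through X parallel to LS meets line YS ⇒ F = (7, 0)
2. C is the centroid of triangle FXY ⇒ C = (11/3, 1)
line LC meets XY at H = (4/3, 1)
C = L + t·(H−L) with t = 11/4, so LC:CH = 11/4:-7/4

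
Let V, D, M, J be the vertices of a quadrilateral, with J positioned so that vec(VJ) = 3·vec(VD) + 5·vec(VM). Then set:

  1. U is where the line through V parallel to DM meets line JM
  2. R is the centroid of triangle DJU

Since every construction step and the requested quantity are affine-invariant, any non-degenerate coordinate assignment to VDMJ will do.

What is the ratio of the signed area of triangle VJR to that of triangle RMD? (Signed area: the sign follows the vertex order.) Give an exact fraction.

Work in coordinates with V = (0, 0), D = (1, 0), M = (0, 1), J = (3, 5).
1. U is where the line through V parallel to DM meets line JM ⇒ U = (-3/7, 3/7)
2. R is the centroid of triangle DJU ⇒ R = (25/21, 38/21)
2·[VJR] = -11/21, 2·[RMD] = 2
[VJR]:[RMD] = -11/21:2 = -11/42

[VJR]:[RMD] = -11/42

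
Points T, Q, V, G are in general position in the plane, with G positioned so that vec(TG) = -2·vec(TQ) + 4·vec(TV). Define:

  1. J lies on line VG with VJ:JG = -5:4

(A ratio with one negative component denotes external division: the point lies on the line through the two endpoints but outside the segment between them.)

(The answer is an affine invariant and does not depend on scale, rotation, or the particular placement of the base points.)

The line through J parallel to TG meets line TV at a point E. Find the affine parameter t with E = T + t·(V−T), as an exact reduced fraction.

t = -4

Set T = (0, 0), Q = (1, 0), V = (0, 1), G = (-2, 4); any affine frame gives the same invariant.
1. J lies on line VG with VJ:JG = -5:4 ⇒ J = (-10, 16)
through J parallel to TG: direction (-2, 4); meets TV at E = (0, -4)
E = T + t·(V−T) with t = -4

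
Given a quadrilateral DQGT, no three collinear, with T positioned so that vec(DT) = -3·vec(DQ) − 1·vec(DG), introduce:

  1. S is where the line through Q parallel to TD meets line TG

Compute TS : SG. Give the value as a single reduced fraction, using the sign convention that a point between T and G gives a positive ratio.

Choose coordinates D = (0, 0), Q = (1, 0), G = (0, 1), T = (-3, -1).
1. S is where the line through Q parallel to TD meets line TG ⇒ S = (-4, -5/3)
S = T + t·(G−T) with t = -1/3, so TS:SG = t:(1−t) = -1/3:4/3

TS:SG = -1/4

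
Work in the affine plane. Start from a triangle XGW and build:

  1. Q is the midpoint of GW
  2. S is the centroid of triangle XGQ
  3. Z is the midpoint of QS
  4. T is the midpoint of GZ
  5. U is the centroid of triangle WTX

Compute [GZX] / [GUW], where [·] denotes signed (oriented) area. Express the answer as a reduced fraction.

Assign X = (0, 0), G = (1, 0), W = (0, 1) — the answer is frame-independent, so this choice is without loss of generality.
1. Q is the midpoint of GW ⇒ Q = (1/2, 1/2)
2. S is the centroid of triangle XGQ ⇒ S = (1/2, 1/6)
3. Z is the midpoint of QS ⇒ Z = (1/2, 1/3)
4. T is the midpoint of GZ ⇒ T = (3/4, 1/6)
5. U is the centroid of triangle WTX ⇒ U = (1/4, 7/18)
2·[GZX] = 1/3, 2·[GUW] = -13/36
[GZX]:[GUW] = 1/3:-13/36 = -12/13

[GZX]:[GUW] = -12/13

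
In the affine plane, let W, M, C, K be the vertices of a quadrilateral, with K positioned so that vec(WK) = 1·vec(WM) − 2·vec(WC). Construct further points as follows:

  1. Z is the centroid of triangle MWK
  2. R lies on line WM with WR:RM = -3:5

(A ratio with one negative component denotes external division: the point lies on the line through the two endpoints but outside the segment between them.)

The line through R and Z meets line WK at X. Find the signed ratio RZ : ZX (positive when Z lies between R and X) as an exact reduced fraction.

Choose coordinates W = (0, 0), M = (1, 0), C = (0, 1), K = (1, -2).
1. Z is the centroid of triangle MWK ⇒ Z = (2/3, -2/3)
2. R lies on line WM with WR:RM = -3:5 ⇒ R = (-3/2, 0)
line RZ meets WK at X = (3/11, -6/11)
Z = R + t·(X−R) with t = 11/9, so RZ:ZX = 11/9:-2/9

RZ:ZX = -11/2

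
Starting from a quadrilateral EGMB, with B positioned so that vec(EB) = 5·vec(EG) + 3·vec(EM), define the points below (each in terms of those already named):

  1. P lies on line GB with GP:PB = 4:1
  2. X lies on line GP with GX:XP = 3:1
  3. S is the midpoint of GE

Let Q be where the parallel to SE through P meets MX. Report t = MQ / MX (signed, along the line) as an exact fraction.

Assign E = (0, 0), G = (1, 0), M = (0, 1), B = (5, 3) — the answer is frame-independent, so this choice is without loss of generality.
1. P lies on line GB with GP:PB = 4:1 ⇒ P = (21/5, 12/5)
2. X lies on line GP with GX:XP = 3:1 ⇒ X = (17/5, 9/5)
3. S is the midpoint of GE ⇒ S = (1/2, 0)
through P parallel to SE: direction (-1/2, 0); meets MX at Q = (119/20, 12/5)
Q = M + t·(X−M) with t = 7/4

t = 7/4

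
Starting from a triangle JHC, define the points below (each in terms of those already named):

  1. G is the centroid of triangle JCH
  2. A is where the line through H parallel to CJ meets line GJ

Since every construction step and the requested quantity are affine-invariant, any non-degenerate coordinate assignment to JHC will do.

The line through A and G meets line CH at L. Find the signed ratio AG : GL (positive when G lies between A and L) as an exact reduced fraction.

Assign J = (0, 0), H = (1, 0), C = (0, 1) — the answer is frame-independent, so this choice is without loss of generality.
1. G is the centroid of triangle JCH ⇒ G = (1/3, 1/3)
2. A is where the line through H parallel to CJ meets line GJ ⇒ A = (1, 1)
line AG meets CH at L = (1/2, 1/2)
G = A + t·(L−A) with t = 4/3, so AG:GL = 4/3:-1/3

AG:GL = -4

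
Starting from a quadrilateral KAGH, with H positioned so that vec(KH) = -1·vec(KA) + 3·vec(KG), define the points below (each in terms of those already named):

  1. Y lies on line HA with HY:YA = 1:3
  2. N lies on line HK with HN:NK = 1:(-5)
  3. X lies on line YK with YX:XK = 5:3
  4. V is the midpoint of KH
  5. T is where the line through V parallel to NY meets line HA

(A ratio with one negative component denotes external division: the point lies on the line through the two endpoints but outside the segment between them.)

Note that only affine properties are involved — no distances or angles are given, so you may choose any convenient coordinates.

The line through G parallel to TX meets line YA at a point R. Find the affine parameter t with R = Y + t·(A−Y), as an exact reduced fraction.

Choose coordinates K = (0, 0), A = (1, 0), G = (0, 1), H = (-1, 3).
1. Y lies on line HA with HY:YA = 1:3 ⇒ Y = (-1/2, 9/4)
2. N lies on line HK with HN:NK = 1:(-5) ⇒ N = (-5/4, 15/4)
3. X lies on line YK with YX:XK = 5:3 ⇒ X = (-3/16, 27/32)
4. V is the midpoint of KH ⇒ V = (-1/2, 3/2)
5. T is where the line through V parallel to NY meets line HA ⇒ T = (-2, 9/2)
through G parallel to TX: direction (29/16, -117/32); meets YA at R = (-29/30, 59/20)
R = Y + t·(A−Y) with t = -14/45

t = -14/45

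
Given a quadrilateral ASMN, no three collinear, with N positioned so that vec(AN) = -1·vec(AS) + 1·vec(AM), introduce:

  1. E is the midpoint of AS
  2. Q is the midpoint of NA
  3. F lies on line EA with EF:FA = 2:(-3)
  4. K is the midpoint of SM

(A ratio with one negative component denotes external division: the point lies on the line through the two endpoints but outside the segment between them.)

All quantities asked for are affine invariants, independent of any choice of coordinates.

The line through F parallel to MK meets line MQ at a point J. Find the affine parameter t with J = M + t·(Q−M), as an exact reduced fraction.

t = -1/2

Assign A = (0, 0), S = (1, 0), M = (0, 1), N = (-1, 1) — the answer is frame-independent, so this choice is without loss of generality.
1. E is the midpoint of AS ⇒ E = (1/2, 0)
2. Q is the midpoint of NA ⇒ Q = (-1/2, 1/2)
3. F lies on line EA with EF:FA = 2:(-3) ⇒ F = (3/2, 0)
4. K is the midpoint of SM ⇒ K = (1/2, 1/2)
through F parallel to MK: direction (1/2, -1/2); meets MQ at J = (1/4, 5/4)
J = M + t·(Q−M) with t = -1/2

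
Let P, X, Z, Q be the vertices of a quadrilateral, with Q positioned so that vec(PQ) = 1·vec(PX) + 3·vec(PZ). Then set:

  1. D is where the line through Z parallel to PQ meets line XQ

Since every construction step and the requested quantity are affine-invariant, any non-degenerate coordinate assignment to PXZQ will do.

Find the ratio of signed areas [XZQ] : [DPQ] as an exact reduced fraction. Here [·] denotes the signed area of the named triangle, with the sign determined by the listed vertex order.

[XZQ]:[DPQ] = -3

Assign P = (0, 0), X = (1, 0), Z = (0, 1), Q = (1, 3) — the answer is frame-independent, so this choice is without loss of generality.
1. D is where the line through Z parallel to PQ meets line XQ ⇒ D = (1, 4)
2·[XZQ] = -3, 2·[DPQ] = 1
[XZQ]:[DPQ] = -3:1 = -3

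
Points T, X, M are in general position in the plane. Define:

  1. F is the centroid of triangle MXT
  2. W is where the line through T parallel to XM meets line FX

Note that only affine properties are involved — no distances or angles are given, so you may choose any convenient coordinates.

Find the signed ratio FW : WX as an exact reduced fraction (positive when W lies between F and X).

FW:WX = -2/3

Assign T = (0, 0), X = (1, 0), M = (0, 1) — the answer is frame-independent, so this choice is without loss of generality.
1. F is the centroid of triangle MXT ⇒ F = (1/3, 1/3)
2. W is where the line through T parallel to XM meets line FX ⇒ W = (-1, 1)
W = F + t·(X−F) with t = -2, so FW:WX = t:(1−t) = -2:3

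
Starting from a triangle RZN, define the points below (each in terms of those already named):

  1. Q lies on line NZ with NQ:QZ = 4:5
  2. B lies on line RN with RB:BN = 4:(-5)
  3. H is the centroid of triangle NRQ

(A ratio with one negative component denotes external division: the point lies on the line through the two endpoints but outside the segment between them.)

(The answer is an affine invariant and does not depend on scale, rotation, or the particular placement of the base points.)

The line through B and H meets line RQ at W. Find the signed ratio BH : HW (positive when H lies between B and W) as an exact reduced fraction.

Choose coordinates R = (0, 0), Z = (1, 0), N = (0, 1).
1. Q lies on line NZ with NQ:QZ = 4:5 ⇒ Q = (4/9, 5/9)
2. B lies on line RN with RB:BN = 4:(-5) ⇒ B = (0, -4)
3. H is the centroid of triangle NRQ ⇒ H = (4/27, 14/27)
line BH meets RQ at W = (16/117, 20/117)
H = B + t·(W−B) with t = 13/12, so BH:HW = 13/12:-1/12

BH:HW = -13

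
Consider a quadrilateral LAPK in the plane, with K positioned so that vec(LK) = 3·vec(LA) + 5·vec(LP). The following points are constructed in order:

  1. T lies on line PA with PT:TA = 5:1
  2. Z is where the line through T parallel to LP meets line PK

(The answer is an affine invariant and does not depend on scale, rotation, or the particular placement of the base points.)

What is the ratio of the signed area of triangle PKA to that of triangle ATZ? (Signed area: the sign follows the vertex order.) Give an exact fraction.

Assign L = (0, 0), A = (1, 0), P = (0, 1), K = (3, 5) — the answer is frame-independent, so this choice is without loss of generality.
1. T lies on line PA with PT:TA = 5:1 ⇒ T = (5/6, 1/6)
2. Z is where the line through T parallel to LP meets line PK ⇒ Z = (5/6, 19/9)
2·[PKA] = -7, 2·[ATZ] = -35/108
[PKA]:[ATZ] = -7:-35/108 = 108/5

[PKA]:[ATZ] = 108/5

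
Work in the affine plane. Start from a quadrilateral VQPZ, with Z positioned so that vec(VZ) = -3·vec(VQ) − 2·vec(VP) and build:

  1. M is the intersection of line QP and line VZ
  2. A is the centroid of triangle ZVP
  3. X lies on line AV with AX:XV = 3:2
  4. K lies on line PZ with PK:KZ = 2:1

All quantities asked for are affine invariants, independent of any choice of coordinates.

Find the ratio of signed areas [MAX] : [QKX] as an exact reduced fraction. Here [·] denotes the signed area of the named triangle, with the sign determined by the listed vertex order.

Assign V = (0, 0), Q = (1, 0), P = (0, 1), Z = (-3, -2) — the answer is frame-independent, so this choice is without loss of generality.
1. M is the intersection of line QP and line VZ ⇒ M = (3/5, 2/5)
2. A is the centroid of triangle ZVP ⇒ A = (-1, -1/3)
3. X lies on line AV with AX:XV = 3:2 ⇒ X = (-2/5, -2/15)
4. K lies on line PZ with PK:KZ = 2:1 ⇒ K = (-2, -1)
2·[MAX] = 3/25, 2·[QKX] = -1
[MAX]:[QKX] = 3/25:-1 = -3/25

[MAX]:[QKX] = -3/25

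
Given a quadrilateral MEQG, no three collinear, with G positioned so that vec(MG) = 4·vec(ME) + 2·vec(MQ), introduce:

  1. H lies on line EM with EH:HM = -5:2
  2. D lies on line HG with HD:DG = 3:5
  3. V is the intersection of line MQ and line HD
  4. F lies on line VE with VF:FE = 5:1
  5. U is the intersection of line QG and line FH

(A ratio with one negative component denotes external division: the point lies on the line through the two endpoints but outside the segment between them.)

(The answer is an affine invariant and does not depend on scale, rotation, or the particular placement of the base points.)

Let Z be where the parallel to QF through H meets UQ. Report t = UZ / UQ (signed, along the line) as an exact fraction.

Assign M = (0, 0), E = (1, 0), Q = (0, 1), G = (4, 2) — the answer is frame-independent, so this choice is without loss of generality.
1. H lies on line EM with EH:HM = -5:2 ⇒ H = (-2/3, 0)
2. D lies on line HG with HD:DG = 3:5 ⇒ D = (13/12, 3/4)
3. V is the intersection of line MQ and line HD ⇒ V = (0, 2/7)
4. F lies on line VE with VF:FE = 5:1 ⇒ F = (5/6, 1/21)
5. U is the intersection of line QG and line FH ⇒ U = (-148/33, -4/33)
through H parallel to QF: direction (5/6, -20/21); meets UQ at Z = (-148/117, 80/117)
Z = U + t·(Q−U) with t = 28/39

t = 28/39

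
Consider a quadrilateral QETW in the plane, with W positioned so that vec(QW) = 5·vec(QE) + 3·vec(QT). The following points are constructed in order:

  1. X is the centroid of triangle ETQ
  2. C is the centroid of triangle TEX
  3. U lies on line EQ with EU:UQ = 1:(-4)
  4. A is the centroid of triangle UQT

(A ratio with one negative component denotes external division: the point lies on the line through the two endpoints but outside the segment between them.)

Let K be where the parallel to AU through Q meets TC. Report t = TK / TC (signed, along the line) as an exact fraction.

Set Q = (0, 0), E = (1, 0), T = (0, 1), W = (5, 3); any affine frame gives the same invariant.
1. X is the centroid of triangle ETQ ⇒ X = (1/3, 1/3)
2. C is the centroid of triangle TEX ⇒ C = (4/9, 4/9)
3. U lies on line EQ with EU:UQ = 1:(-4) ⇒ U = (4/3, 0)
4. A is the centroid of triangle UQT ⇒ A = (4/9, 1/3)
through Q parallel to AU: direction (8/9, -1/3); meets TC at K = (8/7, -3/7)
K = T + t·(C−T) with t = 18/7

t = 18/7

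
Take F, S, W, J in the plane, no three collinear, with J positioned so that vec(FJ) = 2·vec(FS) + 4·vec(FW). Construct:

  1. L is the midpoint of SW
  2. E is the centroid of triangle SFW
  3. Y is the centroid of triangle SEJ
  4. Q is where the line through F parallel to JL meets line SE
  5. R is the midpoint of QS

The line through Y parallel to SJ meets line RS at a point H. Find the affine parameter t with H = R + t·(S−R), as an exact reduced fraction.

t = 29/63

Work in coordinates with F = (0, 0), S = (1, 0), W = (0, 1), J = (2, 4).
1. L is the midpoint of SW ⇒ L = (1/2, 1/2)
2. E is the centroid of triangle SFW ⇒ E = (1/3, 1/3)
3. Y is the centroid of triangle SEJ ⇒ Y = (10/9, 13/9)
4. Q is where the line through F parallel to JL meets line SE ⇒ Q = (3/17, 7/17)
5. R is the midpoint of QS ⇒ R = (10/17, 7/34)
through Y parallel to SJ: direction (1, 4); meets RS at H = (7/9, 1/9)
H = R + t·(S−R) with t = 29/63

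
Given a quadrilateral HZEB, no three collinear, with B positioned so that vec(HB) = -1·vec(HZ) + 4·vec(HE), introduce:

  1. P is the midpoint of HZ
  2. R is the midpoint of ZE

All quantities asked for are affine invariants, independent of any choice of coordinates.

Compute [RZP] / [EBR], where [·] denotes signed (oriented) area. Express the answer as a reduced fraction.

Work in coordinates with H = (0, 0), Z = (1, 0), E = (0, 1), B = (-1, 4).
1. P is the midpoint of HZ ⇒ P = (1/2, 0)
2. R is the midpoint of ZE ⇒ R = (1/2, 1/2)
2·[RZP] = -1/4, 2·[EBR] = -1
[RZP]:[EBR] = -1/4:-1 = 1/4

[RZP]:[EBR] = 1/4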